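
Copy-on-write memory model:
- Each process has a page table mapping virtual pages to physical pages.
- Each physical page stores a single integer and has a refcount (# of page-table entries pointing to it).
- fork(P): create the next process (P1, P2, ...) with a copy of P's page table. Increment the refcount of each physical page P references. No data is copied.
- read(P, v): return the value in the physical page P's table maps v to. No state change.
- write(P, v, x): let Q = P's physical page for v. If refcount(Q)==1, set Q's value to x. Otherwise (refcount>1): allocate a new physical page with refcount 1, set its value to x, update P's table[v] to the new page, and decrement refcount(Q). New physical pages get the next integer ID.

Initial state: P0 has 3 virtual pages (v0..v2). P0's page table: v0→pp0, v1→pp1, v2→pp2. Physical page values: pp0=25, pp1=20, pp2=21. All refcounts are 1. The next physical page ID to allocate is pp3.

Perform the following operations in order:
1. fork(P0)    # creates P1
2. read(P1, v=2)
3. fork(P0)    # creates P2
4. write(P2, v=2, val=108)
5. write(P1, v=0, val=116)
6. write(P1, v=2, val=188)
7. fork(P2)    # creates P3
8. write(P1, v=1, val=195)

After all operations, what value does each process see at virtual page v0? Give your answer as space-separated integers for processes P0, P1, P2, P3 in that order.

Answer: 25 116 25 25

Derivation:
Op 1: fork(P0) -> P1. 3 ppages; refcounts: pp0:2 pp1:2 pp2:2
Op 2: read(P1, v2) -> 21. No state change.
Op 3: fork(P0) -> P2. 3 ppages; refcounts: pp0:3 pp1:3 pp2:3
Op 4: write(P2, v2, 108). refcount(pp2)=3>1 -> COPY to pp3. 4 ppages; refcounts: pp0:3 pp1:3 pp2:2 pp3:1
Op 5: write(P1, v0, 116). refcount(pp0)=3>1 -> COPY to pp4. 5 ppages; refcounts: pp0:2 pp1:3 pp2:2 pp3:1 pp4:1
Op 6: write(P1, v2, 188). refcount(pp2)=2>1 -> COPY to pp5. 6 ppages; refcounts: pp0:2 pp1:3 pp2:1 pp3:1 pp4:1 pp5:1
Op 7: fork(P2) -> P3. 6 ppages; refcounts: pp0:3 pp1:4 pp2:1 pp3:2 pp4:1 pp5:1
Op 8: write(P1, v1, 195). refcount(pp1)=4>1 -> COPY to pp6. 7 ppages; refcounts: pp0:3 pp1:3 pp2:1 pp3:2 pp4:1 pp5:1 pp6:1
P0: v0 -> pp0 = 25
P1: v0 -> pp4 = 116
P2: v0 -> pp0 = 25
P3: v0 -> pp0 = 25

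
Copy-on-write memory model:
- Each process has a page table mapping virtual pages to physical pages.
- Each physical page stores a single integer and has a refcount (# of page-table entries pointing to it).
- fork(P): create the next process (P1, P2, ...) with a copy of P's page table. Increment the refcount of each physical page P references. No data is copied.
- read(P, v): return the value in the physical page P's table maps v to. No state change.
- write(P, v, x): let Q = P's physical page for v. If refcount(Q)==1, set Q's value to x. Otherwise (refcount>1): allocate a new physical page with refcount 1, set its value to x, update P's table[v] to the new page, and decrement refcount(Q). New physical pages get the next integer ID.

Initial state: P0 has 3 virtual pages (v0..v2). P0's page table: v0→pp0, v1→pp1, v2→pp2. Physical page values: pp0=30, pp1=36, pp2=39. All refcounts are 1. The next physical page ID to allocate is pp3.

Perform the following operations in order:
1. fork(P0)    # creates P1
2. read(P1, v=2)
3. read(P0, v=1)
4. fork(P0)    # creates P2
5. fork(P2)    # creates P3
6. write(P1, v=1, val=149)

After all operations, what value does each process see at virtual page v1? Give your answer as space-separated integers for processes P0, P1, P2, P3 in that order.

Op 1: fork(P0) -> P1. 3 ppages; refcounts: pp0:2 pp1:2 pp2:2
Op 2: read(P1, v2) -> 39. No state change.
Op 3: read(P0, v1) -> 36. No state change.
Op 4: fork(P0) -> P2. 3 ppages; refcounts: pp0:3 pp1:3 pp2:3
Op 5: fork(P2) -> P3. 3 ppages; refcounts: pp0:4 pp1:4 pp2:4
Op 6: write(P1, v1, 149). refcount(pp1)=4>1 -> COPY to pp3. 4 ppages; refcounts: pp0:4 pp1:3 pp2:4 pp3:1
P0: v1 -> pp1 = 36
P1: v1 -> pp3 = 149
P2: v1 -> pp1 = 36
P3: v1 -> pp1 = 36

Answer: 36 149 36 36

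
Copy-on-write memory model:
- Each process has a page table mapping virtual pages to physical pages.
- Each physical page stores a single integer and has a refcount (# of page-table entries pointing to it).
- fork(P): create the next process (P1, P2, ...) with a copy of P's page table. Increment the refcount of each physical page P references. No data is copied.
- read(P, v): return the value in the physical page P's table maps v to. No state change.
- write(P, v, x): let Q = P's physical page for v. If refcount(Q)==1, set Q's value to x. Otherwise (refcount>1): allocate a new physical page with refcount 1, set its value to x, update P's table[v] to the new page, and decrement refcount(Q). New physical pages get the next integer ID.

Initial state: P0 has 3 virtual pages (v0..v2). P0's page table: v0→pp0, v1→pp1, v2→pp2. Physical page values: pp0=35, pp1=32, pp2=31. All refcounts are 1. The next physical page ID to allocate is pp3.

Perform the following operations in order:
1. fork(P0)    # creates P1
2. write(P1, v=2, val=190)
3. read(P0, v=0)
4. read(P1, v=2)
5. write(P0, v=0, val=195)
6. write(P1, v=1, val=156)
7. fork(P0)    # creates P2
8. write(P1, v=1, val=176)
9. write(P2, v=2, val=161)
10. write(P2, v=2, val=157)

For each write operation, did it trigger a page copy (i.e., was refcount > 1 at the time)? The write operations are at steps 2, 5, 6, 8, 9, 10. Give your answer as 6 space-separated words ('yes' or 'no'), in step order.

Op 1: fork(P0) -> P1. 3 ppages; refcounts: pp0:2 pp1:2 pp2:2
Op 2: write(P1, v2, 190). refcount(pp2)=2>1 -> COPY to pp3. 4 ppages; refcounts: pp0:2 pp1:2 pp2:1 pp3:1
Op 3: read(P0, v0) -> 35. No state change.
Op 4: read(P1, v2) -> 190. No state change.
Op 5: write(P0, v0, 195). refcount(pp0)=2>1 -> COPY to pp4. 5 ppages; refcounts: pp0:1 pp1:2 pp2:1 pp3:1 pp4:1
Op 6: write(P1, v1, 156). refcount(pp1)=2>1 -> COPY to pp5. 6 ppages; refcounts: pp0:1 pp1:1 pp2:1 pp3:1 pp4:1 pp5:1
Op 7: fork(P0) -> P2. 6 ppages; refcounts: pp0:1 pp1:2 pp2:2 pp3:1 pp4:2 pp5:1
Op 8: write(P1, v1, 176). refcount(pp5)=1 -> write in place. 6 ppages; refcounts: pp0:1 pp1:2 pp2:2 pp3:1 pp4:2 pp5:1
Op 9: write(P2, v2, 161). refcount(pp2)=2>1 -> COPY to pp6. 7 ppages; refcounts: pp0:1 pp1:2 pp2:1 pp3:1 pp4:2 pp5:1 pp6:1
Op 10: write(P2, v2, 157). refcount(pp6)=1 -> write in place. 7 ppages; refcounts: pp0:1 pp1:2 pp2:1 pp3:1 pp4:2 pp5:1 pp6:1

yes yes yes no yes no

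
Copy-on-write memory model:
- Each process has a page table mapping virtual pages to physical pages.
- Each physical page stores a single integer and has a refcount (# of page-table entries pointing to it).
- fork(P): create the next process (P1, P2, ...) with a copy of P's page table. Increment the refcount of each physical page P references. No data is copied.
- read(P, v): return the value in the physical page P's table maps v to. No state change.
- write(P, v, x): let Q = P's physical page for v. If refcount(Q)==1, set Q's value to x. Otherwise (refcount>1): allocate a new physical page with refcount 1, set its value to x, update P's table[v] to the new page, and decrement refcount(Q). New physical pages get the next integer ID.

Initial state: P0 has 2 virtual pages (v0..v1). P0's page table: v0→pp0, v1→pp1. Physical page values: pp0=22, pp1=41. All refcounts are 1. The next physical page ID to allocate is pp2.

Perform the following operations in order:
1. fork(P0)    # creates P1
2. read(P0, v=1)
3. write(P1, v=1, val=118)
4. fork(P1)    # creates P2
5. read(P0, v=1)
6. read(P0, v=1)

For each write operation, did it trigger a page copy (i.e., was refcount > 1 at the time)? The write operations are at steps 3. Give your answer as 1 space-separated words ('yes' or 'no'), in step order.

Op 1: fork(P0) -> P1. 2 ppages; refcounts: pp0:2 pp1:2
Op 2: read(P0, v1) -> 41. No state change.
Op 3: write(P1, v1, 118). refcount(pp1)=2>1 -> COPY to pp2. 3 ppages; refcounts: pp0:2 pp1:1 pp2:1
Op 4: fork(P1) -> P2. 3 ppages; refcounts: pp0:3 pp1:1 pp2:2
Op 5: read(P0, v1) -> 41. No state change.
Op 6: read(P0, v1) -> 41. No state change.

yes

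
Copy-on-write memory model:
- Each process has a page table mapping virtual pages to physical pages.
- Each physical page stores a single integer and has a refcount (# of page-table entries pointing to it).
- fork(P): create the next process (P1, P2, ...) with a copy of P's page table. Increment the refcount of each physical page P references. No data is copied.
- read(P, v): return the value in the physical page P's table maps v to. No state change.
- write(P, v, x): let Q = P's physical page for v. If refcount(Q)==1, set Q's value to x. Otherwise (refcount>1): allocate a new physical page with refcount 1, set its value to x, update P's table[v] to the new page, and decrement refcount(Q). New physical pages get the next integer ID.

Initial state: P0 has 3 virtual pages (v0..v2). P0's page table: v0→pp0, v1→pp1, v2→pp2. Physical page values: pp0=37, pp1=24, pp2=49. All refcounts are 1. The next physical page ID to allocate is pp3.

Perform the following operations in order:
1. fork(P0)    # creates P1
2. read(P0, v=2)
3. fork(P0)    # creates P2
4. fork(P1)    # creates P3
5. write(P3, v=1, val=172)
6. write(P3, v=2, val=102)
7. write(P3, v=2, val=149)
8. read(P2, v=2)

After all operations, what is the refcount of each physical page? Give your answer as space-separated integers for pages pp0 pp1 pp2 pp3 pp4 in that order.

Op 1: fork(P0) -> P1. 3 ppages; refcounts: pp0:2 pp1:2 pp2:2
Op 2: read(P0, v2) -> 49. No state change.
Op 3: fork(P0) -> P2. 3 ppages; refcounts: pp0:3 pp1:3 pp2:3
Op 4: fork(P1) -> P3. 3 ppages; refcounts: pp0:4 pp1:4 pp2:4
Op 5: write(P3, v1, 172). refcount(pp1)=4>1 -> COPY to pp3. 4 ppages; refcounts: pp0:4 pp1:3 pp2:4 pp3:1
Op 6: write(P3, v2, 102). refcount(pp2)=4>1 -> COPY to pp4. 5 ppages; refcounts: pp0:4 pp1:3 pp2:3 pp3:1 pp4:1
Op 7: write(P3, v2, 149). refcount(pp4)=1 -> write in place. 5 ppages; refcounts: pp0:4 pp1:3 pp2:3 pp3:1 pp4:1
Op 8: read(P2, v2) -> 49. No state change.

Answer: 4 3 3 1 1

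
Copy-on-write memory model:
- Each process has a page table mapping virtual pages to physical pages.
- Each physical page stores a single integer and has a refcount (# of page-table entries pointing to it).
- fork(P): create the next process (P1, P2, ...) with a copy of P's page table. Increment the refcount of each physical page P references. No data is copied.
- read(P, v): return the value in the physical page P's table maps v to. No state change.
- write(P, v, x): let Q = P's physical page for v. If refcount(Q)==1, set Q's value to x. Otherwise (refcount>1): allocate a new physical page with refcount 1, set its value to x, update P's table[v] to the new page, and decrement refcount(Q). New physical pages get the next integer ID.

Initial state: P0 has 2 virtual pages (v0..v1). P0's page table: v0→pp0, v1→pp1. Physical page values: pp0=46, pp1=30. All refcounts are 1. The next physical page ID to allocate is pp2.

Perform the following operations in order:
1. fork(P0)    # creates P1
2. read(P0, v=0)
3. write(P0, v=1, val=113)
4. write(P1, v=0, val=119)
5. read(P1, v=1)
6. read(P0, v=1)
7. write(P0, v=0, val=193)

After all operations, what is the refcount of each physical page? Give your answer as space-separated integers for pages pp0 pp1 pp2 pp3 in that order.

Op 1: fork(P0) -> P1. 2 ppages; refcounts: pp0:2 pp1:2
Op 2: read(P0, v0) -> 46. No state change.
Op 3: write(P0, v1, 113). refcount(pp1)=2>1 -> COPY to pp2. 3 ppages; refcounts: pp0:2 pp1:1 pp2:1
Op 4: write(P1, v0, 119). refcount(pp0)=2>1 -> COPY to pp3. 4 ppages; refcounts: pp0:1 pp1:1 pp2:1 pp3:1
Op 5: read(P1, v1) -> 30. No state change.
Op 6: read(P0, v1) -> 113. No state change.
Op 7: write(P0, v0, 193). refcount(pp0)=1 -> write in place. 4 ppages; refcounts: pp0:1 pp1:1 pp2:1 pp3:1

Answer: 1 1 1 1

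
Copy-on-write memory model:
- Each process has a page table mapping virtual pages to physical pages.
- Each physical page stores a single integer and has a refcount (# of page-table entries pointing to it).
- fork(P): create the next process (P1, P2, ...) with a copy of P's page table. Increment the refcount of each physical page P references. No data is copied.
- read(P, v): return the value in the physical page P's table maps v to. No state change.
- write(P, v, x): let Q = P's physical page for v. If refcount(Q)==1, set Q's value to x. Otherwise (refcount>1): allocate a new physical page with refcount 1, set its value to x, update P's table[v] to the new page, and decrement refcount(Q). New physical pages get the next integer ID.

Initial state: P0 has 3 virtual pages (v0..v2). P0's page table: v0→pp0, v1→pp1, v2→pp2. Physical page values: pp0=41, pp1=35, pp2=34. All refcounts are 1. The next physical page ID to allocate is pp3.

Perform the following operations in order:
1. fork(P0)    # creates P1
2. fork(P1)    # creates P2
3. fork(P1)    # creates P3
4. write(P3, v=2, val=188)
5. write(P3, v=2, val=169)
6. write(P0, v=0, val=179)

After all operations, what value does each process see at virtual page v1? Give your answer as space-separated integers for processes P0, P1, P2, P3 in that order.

Op 1: fork(P0) -> P1. 3 ppages; refcounts: pp0:2 pp1:2 pp2:2
Op 2: fork(P1) -> P2. 3 ppages; refcounts: pp0:3 pp1:3 pp2:3
Op 3: fork(P1) -> P3. 3 ppages; refcounts: pp0:4 pp1:4 pp2:4
Op 4: write(P3, v2, 188). refcount(pp2)=4>1 -> COPY to pp3. 4 ppages; refcounts: pp0:4 pp1:4 pp2:3 pp3:1
Op 5: write(P3, v2, 169). refcount(pp3)=1 -> write in place. 4 ppages; refcounts: pp0:4 pp1:4 pp2:3 pp3:1
Op 6: write(P0, v0, 179). refcount(pp0)=4>1 -> COPY to pp4. 5 ppages; refcounts: pp0:3 pp1:4 pp2:3 pp3:1 pp4:1
P0: v1 -> pp1 = 35
P1: v1 -> pp1 = 35
P2: v1 -> pp1 = 35
P3: v1 -> pp1 = 35

Answer: 35 35 35 35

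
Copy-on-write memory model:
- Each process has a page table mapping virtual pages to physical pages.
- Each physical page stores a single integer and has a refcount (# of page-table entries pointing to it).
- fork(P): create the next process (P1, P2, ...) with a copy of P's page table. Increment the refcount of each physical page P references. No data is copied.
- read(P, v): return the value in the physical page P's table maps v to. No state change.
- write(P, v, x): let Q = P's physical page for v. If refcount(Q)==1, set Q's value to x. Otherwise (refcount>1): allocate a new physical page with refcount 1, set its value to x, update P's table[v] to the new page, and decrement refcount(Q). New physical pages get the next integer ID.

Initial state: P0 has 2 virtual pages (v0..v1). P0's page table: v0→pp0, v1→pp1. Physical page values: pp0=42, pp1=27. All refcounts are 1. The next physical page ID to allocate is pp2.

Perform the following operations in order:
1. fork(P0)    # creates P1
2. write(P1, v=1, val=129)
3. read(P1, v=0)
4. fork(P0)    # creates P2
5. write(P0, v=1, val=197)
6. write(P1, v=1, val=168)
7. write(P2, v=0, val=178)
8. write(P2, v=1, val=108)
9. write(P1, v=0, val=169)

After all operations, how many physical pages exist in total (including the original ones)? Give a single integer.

Answer: 6

Derivation:
Op 1: fork(P0) -> P1. 2 ppages; refcounts: pp0:2 pp1:2
Op 2: write(P1, v1, 129). refcount(pp1)=2>1 -> COPY to pp2. 3 ppages; refcounts: pp0:2 pp1:1 pp2:1
Op 3: read(P1, v0) -> 42. No state change.
Op 4: fork(P0) -> P2. 3 ppages; refcounts: pp0:3 pp1:2 pp2:1
Op 5: write(P0, v1, 197). refcount(pp1)=2>1 -> COPY to pp3. 4 ppages; refcounts: pp0:3 pp1:1 pp2:1 pp3:1
Op 6: write(P1, v1, 168). refcount(pp2)=1 -> write in place. 4 ppages; refcounts: pp0:3 pp1:1 pp2:1 pp3:1
Op 7: write(P2, v0, 178). refcount(pp0)=3>1 -> COPY to pp4. 5 ppages; refcounts: pp0:2 pp1:1 pp2:1 pp3:1 pp4:1
Op 8: write(P2, v1, 108). refcount(pp1)=1 -> write in place. 5 ppages; refcounts: pp0:2 pp1:1 pp2:1 pp3:1 pp4:1
Op 9: write(P1, v0, 169). refcount(pp0)=2>1 -> COPY to pp5. 6 ppages; refcounts: pp0:1 pp1:1 pp2:1 pp3:1 pp4:1 pp5:1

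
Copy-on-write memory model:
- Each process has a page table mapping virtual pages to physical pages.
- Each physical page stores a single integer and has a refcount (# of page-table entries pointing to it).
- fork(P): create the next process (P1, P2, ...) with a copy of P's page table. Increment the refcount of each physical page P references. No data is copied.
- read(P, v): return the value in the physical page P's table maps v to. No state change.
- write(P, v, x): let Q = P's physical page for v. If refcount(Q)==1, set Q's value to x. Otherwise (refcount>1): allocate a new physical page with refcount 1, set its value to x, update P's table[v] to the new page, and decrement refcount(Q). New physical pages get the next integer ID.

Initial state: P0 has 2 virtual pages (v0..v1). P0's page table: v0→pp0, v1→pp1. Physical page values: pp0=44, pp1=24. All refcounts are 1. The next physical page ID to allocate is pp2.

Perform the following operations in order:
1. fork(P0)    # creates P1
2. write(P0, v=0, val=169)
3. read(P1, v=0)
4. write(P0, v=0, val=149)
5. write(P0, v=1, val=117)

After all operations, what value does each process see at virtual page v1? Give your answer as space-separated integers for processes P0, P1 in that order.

Answer: 117 24

Derivation:
Op 1: fork(P0) -> P1. 2 ppages; refcounts: pp0:2 pp1:2
Op 2: write(P0, v0, 169). refcount(pp0)=2>1 -> COPY to pp2. 3 ppages; refcounts: pp0:1 pp1:2 pp2:1
Op 3: read(P1, v0) -> 44. No state change.
Op 4: write(P0, v0, 149). refcount(pp2)=1 -> write in place. 3 ppages; refcounts: pp0:1 pp1:2 pp2:1
Op 5: write(P0, v1, 117). refcount(pp1)=2>1 -> COPY to pp3. 4 ppages; refcounts: pp0:1 pp1:1 pp2:1 pp3:1
P0: v1 -> pp3 = 117
P1: v1 -> pp1 = 24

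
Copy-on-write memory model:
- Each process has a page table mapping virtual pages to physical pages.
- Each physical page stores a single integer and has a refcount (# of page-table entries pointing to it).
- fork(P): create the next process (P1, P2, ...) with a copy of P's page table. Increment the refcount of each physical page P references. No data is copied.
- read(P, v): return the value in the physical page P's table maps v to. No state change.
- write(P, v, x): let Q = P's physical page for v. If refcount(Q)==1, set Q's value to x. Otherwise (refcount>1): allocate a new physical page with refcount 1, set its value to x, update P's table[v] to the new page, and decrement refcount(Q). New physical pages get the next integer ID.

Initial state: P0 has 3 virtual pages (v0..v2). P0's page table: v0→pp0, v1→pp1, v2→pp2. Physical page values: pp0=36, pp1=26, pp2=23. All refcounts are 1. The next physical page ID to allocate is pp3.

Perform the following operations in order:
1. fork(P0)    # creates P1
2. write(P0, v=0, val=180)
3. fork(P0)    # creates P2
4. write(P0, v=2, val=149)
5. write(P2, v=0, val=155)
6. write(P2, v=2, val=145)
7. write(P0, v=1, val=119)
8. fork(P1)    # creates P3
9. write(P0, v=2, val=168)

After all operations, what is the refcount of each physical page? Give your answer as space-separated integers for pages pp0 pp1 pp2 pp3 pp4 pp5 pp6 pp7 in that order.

Answer: 2 3 2 1 1 1 1 1

Derivation:
Op 1: fork(P0) -> P1. 3 ppages; refcounts: pp0:2 pp1:2 pp2:2
Op 2: write(P0, v0, 180). refcount(pp0)=2>1 -> COPY to pp3. 4 ppages; refcounts: pp0:1 pp1:2 pp2:2 pp3:1
Op 3: fork(P0) -> P2. 4 ppages; refcounts: pp0:1 pp1:3 pp2:3 pp3:2
Op 4: write(P0, v2, 149). refcount(pp2)=3>1 -> COPY to pp4. 5 ppages; refcounts: pp0:1 pp1:3 pp2:2 pp3:2 pp4:1
Op 5: write(P2, v0, 155). refcount(pp3)=2>1 -> COPY to pp5. 6 ppages; refcounts: pp0:1 pp1:3 pp2:2 pp3:1 pp4:1 pp5:1
Op 6: write(P2, v2, 145). refcount(pp2)=2>1 -> COPY to pp6. 7 ppages; refcounts: pp0:1 pp1:3 pp2:1 pp3:1 pp4:1 pp5:1 pp6:1
Op 7: write(P0, v1, 119). refcount(pp1)=3>1 -> COPY to pp7. 8 ppages; refcounts: pp0:1 pp1:2 pp2:1 pp3:1 pp4:1 pp5:1 pp6:1 pp7:1
Op 8: fork(P1) -> P3. 8 ppages; refcounts: pp0:2 pp1:3 pp2:2 pp3:1 pp4:1 pp5:1 pp6:1 pp7:1
Op 9: write(P0, v2, 168). refcount(pp4)=1 -> write in place. 8 ppages; refcounts: pp0:2 pp1:3 pp2:2 pp3:1 pp4:1 pp5:1 pp6:1 pp7:1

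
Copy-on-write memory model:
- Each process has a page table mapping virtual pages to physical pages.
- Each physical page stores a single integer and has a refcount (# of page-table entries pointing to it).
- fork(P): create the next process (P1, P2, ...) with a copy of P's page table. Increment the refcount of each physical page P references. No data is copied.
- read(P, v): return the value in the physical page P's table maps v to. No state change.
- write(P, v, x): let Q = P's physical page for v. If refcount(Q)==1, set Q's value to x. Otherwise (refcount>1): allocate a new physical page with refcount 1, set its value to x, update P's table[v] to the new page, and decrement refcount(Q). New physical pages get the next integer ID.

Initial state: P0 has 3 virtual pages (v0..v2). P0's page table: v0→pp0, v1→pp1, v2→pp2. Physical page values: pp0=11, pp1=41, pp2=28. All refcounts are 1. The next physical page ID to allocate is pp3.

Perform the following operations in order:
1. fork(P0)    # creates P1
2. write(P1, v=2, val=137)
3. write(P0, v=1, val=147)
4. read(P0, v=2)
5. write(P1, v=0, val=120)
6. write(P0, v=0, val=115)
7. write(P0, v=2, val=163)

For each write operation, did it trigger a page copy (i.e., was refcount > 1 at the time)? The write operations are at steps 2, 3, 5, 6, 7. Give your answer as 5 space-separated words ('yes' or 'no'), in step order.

Op 1: fork(P0) -> P1. 3 ppages; refcounts: pp0:2 pp1:2 pp2:2
Op 2: write(P1, v2, 137). refcount(pp2)=2>1 -> COPY to pp3. 4 ppages; refcounts: pp0:2 pp1:2 pp2:1 pp3:1
Op 3: write(P0, v1, 147). refcount(pp1)=2>1 -> COPY to pp4. 5 ppages; refcounts: pp0:2 pp1:1 pp2:1 pp3:1 pp4:1
Op 4: read(P0, v2) -> 28. No state change.
Op 5: write(P1, v0, 120). refcount(pp0)=2>1 -> COPY to pp5. 6 ppages; refcounts: pp0:1 pp1:1 pp2:1 pp3:1 pp4:1 pp5:1
Op 6: write(P0, v0, 115). refcount(pp0)=1 -> write in place. 6 ppages; refcounts: pp0:1 pp1:1 pp2:1 pp3:1 pp4:1 pp5:1
Op 7: write(P0, v2, 163). refcount(pp2)=1 -> write in place. 6 ppages; refcounts: pp0:1 pp1:1 pp2:1 pp3:1 pp4:1 pp5:1

yes yes yes no no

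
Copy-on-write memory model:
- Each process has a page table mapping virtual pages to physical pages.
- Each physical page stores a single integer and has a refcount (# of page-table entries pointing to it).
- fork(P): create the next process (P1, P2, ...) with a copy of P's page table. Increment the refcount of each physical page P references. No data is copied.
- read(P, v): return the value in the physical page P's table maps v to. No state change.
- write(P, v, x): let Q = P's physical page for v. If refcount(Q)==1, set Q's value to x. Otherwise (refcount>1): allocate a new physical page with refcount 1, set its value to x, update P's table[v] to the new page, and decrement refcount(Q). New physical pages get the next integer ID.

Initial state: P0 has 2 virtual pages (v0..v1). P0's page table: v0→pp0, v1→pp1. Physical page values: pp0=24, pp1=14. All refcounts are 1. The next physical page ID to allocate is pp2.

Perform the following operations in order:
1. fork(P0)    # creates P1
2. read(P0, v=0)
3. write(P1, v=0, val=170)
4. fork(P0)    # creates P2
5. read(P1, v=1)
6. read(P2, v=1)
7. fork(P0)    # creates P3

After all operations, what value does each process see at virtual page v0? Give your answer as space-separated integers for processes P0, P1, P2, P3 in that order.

Answer: 24 170 24 24

Derivation:
Op 1: fork(P0) -> P1. 2 ppages; refcounts: pp0:2 pp1:2
Op 2: read(P0, v0) -> 24. No state change.
Op 3: write(P1, v0, 170). refcount(pp0)=2>1 -> COPY to pp2. 3 ppages; refcounts: pp0:1 pp1:2 pp2:1
Op 4: fork(P0) -> P2. 3 ppages; refcounts: pp0:2 pp1:3 pp2:1
Op 5: read(P1, v1) -> 14. No state change.
Op 6: read(P2, v1) -> 14. No state change.
Op 7: fork(P0) -> P3. 3 ppages; refcounts: pp0:3 pp1:4 pp2:1
P0: v0 -> pp0 = 24
P1: v0 -> pp2 = 170
P2: v0 -> pp0 = 24
P3: v0 -> pp0 = 24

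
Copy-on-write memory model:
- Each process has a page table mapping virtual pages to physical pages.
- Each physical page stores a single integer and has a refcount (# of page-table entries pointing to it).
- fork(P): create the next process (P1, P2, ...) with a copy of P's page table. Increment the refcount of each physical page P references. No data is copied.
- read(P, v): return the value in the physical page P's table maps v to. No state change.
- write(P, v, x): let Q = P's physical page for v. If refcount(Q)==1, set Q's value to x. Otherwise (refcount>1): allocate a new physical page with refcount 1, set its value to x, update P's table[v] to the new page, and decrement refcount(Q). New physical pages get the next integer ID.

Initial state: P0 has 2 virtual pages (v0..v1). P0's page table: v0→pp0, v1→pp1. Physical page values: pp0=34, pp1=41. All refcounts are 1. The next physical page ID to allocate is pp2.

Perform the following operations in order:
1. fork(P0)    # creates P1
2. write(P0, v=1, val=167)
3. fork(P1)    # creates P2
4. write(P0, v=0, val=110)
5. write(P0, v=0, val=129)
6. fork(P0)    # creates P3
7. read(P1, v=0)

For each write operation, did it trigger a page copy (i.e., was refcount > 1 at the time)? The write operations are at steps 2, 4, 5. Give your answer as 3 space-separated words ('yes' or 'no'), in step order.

Op 1: fork(P0) -> P1. 2 ppages; refcounts: pp0:2 pp1:2
Op 2: write(P0, v1, 167). refcount(pp1)=2>1 -> COPY to pp2. 3 ppages; refcounts: pp0:2 pp1:1 pp2:1
Op 3: fork(P1) -> P2. 3 ppages; refcounts: pp0:3 pp1:2 pp2:1
Op 4: write(P0, v0, 110). refcount(pp0)=3>1 -> COPY to pp3. 4 ppages; refcounts: pp0:2 pp1:2 pp2:1 pp3:1
Op 5: write(P0, v0, 129). refcount(pp3)=1 -> write in place. 4 ppages; refcounts: pp0:2 pp1:2 pp2:1 pp3:1
Op 6: fork(P0) -> P3. 4 ppages; refcounts: pp0:2 pp1:2 pp2:2 pp3:2
Op 7: read(P1, v0) -> 34. No state change.

yes yes no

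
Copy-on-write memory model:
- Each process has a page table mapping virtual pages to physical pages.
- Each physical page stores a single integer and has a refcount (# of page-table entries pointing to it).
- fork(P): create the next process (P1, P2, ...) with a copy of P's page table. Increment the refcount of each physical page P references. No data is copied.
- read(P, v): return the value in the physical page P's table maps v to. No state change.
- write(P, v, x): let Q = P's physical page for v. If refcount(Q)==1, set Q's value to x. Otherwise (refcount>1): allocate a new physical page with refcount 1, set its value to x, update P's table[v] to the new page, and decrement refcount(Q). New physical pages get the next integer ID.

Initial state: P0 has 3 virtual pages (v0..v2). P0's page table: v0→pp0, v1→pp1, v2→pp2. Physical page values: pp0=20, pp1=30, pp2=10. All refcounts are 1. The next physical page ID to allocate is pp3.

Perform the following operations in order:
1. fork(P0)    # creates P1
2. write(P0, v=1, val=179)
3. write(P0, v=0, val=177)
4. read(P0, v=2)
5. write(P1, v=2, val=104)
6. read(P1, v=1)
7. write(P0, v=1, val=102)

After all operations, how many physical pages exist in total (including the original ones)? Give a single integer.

Op 1: fork(P0) -> P1. 3 ppages; refcounts: pp0:2 pp1:2 pp2:2
Op 2: write(P0, v1, 179). refcount(pp1)=2>1 -> COPY to pp3. 4 ppages; refcounts: pp0:2 pp1:1 pp2:2 pp3:1
Op 3: write(P0, v0, 177). refcount(pp0)=2>1 -> COPY to pp4. 5 ppages; refcounts: pp0:1 pp1:1 pp2:2 pp3:1 pp4:1
Op 4: read(P0, v2) -> 10. No state change.
Op 5: write(P1, v2, 104). refcount(pp2)=2>1 -> COPY to pp5. 6 ppages; refcounts: pp0:1 pp1:1 pp2:1 pp3:1 pp4:1 pp5:1
Op 6: read(P1, v1) -> 30. No state change.
Op 7: write(P0, v1, 102). refcount(pp3)=1 -> write in place. 6 ppages; refcounts: pp0:1 pp1:1 pp2:1 pp3:1 pp4:1 pp5:1

Answer: 6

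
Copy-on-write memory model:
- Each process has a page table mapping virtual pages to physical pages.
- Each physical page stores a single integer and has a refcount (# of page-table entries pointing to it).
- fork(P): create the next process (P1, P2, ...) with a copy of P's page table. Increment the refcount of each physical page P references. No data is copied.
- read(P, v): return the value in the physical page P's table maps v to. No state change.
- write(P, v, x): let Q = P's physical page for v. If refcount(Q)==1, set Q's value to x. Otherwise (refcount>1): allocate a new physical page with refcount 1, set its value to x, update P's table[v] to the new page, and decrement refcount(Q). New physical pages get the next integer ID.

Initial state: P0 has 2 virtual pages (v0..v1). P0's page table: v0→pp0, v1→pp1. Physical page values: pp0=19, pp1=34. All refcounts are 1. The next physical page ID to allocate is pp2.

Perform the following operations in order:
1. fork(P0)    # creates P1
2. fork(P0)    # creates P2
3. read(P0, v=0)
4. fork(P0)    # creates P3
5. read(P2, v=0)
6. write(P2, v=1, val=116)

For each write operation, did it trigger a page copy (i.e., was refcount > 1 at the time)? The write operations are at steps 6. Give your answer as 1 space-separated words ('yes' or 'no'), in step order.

Op 1: fork(P0) -> P1. 2 ppages; refcounts: pp0:2 pp1:2
Op 2: fork(P0) -> P2. 2 ppages; refcounts: pp0:3 pp1:3
Op 3: read(P0, v0) -> 19. No state change.
Op 4: fork(P0) -> P3. 2 ppages; refcounts: pp0:4 pp1:4
Op 5: read(P2, v0) -> 19. No state change.
Op 6: write(P2, v1, 116). refcount(pp1)=4>1 -> COPY to pp2. 3 ppages; refcounts: pp0:4 pp1:3 pp2:1

yes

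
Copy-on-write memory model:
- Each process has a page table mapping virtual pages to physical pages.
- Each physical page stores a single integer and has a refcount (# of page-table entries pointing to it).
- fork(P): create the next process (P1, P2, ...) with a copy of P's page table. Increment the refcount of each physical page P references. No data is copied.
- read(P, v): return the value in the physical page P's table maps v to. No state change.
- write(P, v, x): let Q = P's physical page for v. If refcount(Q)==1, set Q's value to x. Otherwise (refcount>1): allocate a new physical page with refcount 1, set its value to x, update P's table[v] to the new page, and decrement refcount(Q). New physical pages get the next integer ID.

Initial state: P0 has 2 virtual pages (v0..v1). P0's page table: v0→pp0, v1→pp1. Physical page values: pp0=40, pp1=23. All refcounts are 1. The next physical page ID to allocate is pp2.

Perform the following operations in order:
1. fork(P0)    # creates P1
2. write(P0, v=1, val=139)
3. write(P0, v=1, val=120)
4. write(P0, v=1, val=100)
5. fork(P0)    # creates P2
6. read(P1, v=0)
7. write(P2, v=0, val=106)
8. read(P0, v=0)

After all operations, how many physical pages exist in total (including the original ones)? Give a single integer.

Answer: 4

Derivation:
Op 1: fork(P0) -> P1. 2 ppages; refcounts: pp0:2 pp1:2
Op 2: write(P0, v1, 139). refcount(pp1)=2>1 -> COPY to pp2. 3 ppages; refcounts: pp0:2 pp1:1 pp2:1
Op 3: write(P0, v1, 120). refcount(pp2)=1 -> write in place. 3 ppages; refcounts: pp0:2 pp1:1 pp2:1
Op 4: write(P0, v1, 100). refcount(pp2)=1 -> write in place. 3 ppages; refcounts: pp0:2 pp1:1 pp2:1
Op 5: fork(P0) -> P2. 3 ppages; refcounts: pp0:3 pp1:1 pp2:2
Op 6: read(P1, v0) -> 40. No state change.
Op 7: write(P2, v0, 106). refcount(pp0)=3>1 -> COPY to pp3. 4 ppages; refcounts: pp0:2 pp1:1 pp2:2 pp3:1
Op 8: read(P0, v0) -> 40. No state change.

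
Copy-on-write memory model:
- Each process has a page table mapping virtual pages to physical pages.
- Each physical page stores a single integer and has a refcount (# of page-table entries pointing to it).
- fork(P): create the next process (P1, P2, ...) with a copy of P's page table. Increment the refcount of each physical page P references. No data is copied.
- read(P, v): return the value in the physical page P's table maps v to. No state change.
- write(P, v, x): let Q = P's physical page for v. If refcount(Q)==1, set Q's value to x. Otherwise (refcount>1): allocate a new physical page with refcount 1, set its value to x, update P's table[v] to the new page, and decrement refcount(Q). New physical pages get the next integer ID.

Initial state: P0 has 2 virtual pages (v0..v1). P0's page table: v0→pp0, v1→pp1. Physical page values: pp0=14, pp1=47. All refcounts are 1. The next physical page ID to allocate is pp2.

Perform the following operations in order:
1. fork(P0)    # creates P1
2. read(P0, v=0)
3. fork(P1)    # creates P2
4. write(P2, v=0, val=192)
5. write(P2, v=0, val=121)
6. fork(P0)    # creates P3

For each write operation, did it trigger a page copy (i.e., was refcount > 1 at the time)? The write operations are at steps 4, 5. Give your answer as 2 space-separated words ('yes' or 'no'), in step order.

Op 1: fork(P0) -> P1. 2 ppages; refcounts: pp0:2 pp1:2
Op 2: read(P0, v0) -> 14. No state change.
Op 3: fork(P1) -> P2. 2 ppages; refcounts: pp0:3 pp1:3
Op 4: write(P2, v0, 192). refcount(pp0)=3>1 -> COPY to pp2. 3 ppages; refcounts: pp0:2 pp1:3 pp2:1
Op 5: write(P2, v0, 121). refcount(pp2)=1 -> write in place. 3 ppages; refcounts: pp0:2 pp1:3 pp2:1
Op 6: fork(P0) -> P3. 3 ppages; refcounts: pp0:3 pp1:4 pp2:1

yes no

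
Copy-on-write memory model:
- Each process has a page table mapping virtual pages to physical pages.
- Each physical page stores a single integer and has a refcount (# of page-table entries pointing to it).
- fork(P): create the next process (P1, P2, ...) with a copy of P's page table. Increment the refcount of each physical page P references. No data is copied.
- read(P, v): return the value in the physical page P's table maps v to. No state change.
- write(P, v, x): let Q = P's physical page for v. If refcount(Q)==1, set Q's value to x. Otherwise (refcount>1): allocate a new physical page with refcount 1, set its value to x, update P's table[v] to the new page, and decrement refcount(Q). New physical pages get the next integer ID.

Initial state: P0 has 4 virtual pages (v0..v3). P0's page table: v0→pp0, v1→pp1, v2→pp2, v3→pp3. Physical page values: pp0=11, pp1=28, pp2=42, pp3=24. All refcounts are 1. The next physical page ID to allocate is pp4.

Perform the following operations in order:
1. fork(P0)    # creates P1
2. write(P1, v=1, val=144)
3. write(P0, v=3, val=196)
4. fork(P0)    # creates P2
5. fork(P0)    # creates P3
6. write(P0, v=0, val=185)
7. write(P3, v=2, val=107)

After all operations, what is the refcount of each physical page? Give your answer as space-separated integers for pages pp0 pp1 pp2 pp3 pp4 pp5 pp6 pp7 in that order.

Op 1: fork(P0) -> P1. 4 ppages; refcounts: pp0:2 pp1:2 pp2:2 pp3:2
Op 2: write(P1, v1, 144). refcount(pp1)=2>1 -> COPY to pp4. 5 ppages; refcounts: pp0:2 pp1:1 pp2:2 pp3:2 pp4:1
Op 3: write(P0, v3, 196). refcount(pp3)=2>1 -> COPY to pp5. 6 ppages; refcounts: pp0:2 pp1:1 pp2:2 pp3:1 pp4:1 pp5:1
Op 4: fork(P0) -> P2. 6 ppages; refcounts: pp0:3 pp1:2 pp2:3 pp3:1 pp4:1 pp5:2
Op 5: fork(P0) -> P3. 6 ppages; refcounts: pp0:4 pp1:3 pp2:4 pp3:1 pp4:1 pp5:3
Op 6: write(P0, v0, 185). refcount(pp0)=4>1 -> COPY to pp6. 7 ppages; refcounts: pp0:3 pp1:3 pp2:4 pp3:1 pp4:1 pp5:3 pp6:1
Op 7: write(P3, v2, 107). refcount(pp2)=4>1 -> COPY to pp7. 8 ppages; refcounts: pp0:3 pp1:3 pp2:3 pp3:1 pp4:1 pp5:3 pp6:1 pp7:1

Answer: 3 3 3 1 1 3 1 1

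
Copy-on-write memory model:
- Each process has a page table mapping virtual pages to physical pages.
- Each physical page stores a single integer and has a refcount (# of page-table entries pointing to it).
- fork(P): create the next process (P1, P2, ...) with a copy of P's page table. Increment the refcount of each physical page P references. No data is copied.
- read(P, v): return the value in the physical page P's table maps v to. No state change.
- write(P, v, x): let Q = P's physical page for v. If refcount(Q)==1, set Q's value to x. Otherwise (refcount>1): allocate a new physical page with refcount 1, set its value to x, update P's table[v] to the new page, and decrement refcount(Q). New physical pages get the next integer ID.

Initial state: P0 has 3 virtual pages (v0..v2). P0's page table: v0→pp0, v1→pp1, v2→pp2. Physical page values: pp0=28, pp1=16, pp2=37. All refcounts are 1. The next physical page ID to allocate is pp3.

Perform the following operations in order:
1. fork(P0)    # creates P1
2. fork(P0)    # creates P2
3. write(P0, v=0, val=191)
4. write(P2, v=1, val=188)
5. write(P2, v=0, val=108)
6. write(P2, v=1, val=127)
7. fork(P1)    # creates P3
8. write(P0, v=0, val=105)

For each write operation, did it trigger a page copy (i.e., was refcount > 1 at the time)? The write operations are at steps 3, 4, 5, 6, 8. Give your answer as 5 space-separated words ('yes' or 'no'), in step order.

Op 1: fork(P0) -> P1. 3 ppages; refcounts: pp0:2 pp1:2 pp2:2
Op 2: fork(P0) -> P2. 3 ppages; refcounts: pp0:3 pp1:3 pp2:3
Op 3: write(P0, v0, 191). refcount(pp0)=3>1 -> COPY to pp3. 4 ppages; refcounts: pp0:2 pp1:3 pp2:3 pp3:1
Op 4: write(P2, v1, 188). refcount(pp1)=3>1 -> COPY to pp4. 5 ppages; refcounts: pp0:2 pp1:2 pp2:3 pp3:1 pp4:1
Op 5: write(P2, v0, 108). refcount(pp0)=2>1 -> COPY to pp5. 6 ppages; refcounts: pp0:1 pp1:2 pp2:3 pp3:1 pp4:1 pp5:1
Op 6: write(P2, v1, 127). refcount(pp4)=1 -> write in place. 6 ppages; refcounts: pp0:1 pp1:2 pp2:3 pp3:1 pp4:1 pp5:1
Op 7: fork(P1) -> P3. 6 ppages; refcounts: pp0:2 pp1:3 pp2:4 pp3:1 pp4:1 pp5:1
Op 8: write(P0, v0, 105). refcount(pp3)=1 -> write in place. 6 ppages; refcounts: pp0:2 pp1:3 pp2:4 pp3:1 pp4:1 pp5:1

yes yes yes no no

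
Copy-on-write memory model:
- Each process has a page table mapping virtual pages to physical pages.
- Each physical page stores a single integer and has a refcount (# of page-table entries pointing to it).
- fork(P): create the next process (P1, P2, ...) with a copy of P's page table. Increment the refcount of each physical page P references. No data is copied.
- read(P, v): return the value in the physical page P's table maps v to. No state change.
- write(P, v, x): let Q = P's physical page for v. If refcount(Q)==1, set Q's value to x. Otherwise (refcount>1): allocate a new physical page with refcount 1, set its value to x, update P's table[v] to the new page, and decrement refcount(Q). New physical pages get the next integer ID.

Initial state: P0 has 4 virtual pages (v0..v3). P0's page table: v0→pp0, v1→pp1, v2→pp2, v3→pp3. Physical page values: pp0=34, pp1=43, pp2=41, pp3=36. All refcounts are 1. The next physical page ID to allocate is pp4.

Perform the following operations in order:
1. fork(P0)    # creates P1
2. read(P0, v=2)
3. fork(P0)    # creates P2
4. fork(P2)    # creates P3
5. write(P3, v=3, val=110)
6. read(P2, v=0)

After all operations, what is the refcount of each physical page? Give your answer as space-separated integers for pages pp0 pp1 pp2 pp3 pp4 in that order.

Answer: 4 4 4 3 1

Derivation:
Op 1: fork(P0) -> P1. 4 ppages; refcounts: pp0:2 pp1:2 pp2:2 pp3:2
Op 2: read(P0, v2) -> 41. No state change.
Op 3: fork(P0) -> P2. 4 ppages; refcounts: pp0:3 pp1:3 pp2:3 pp3:3
Op 4: fork(P2) -> P3. 4 ppages; refcounts: pp0:4 pp1:4 pp2:4 pp3:4
Op 5: write(P3, v3, 110). refcount(pp3)=4>1 -> COPY to pp4. 5 ppages; refcounts: pp0:4 pp1:4 pp2:4 pp3:3 pp4:1
Op 6: read(P2, v0) -> 34. No state change.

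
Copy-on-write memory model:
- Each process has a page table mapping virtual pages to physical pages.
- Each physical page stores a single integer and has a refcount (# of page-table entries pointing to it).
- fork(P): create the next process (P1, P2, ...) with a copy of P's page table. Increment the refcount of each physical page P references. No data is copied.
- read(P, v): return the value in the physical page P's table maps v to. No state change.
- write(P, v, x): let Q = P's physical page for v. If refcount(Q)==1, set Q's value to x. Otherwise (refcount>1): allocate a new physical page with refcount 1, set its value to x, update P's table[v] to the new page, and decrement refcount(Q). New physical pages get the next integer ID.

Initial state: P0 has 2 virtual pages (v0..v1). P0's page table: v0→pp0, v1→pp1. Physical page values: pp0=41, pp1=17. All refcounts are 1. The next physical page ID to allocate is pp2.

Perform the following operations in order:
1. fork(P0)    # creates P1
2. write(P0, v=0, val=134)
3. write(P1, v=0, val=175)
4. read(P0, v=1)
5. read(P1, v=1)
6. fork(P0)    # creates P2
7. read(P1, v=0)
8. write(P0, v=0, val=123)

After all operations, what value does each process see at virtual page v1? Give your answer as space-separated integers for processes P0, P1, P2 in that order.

Answer: 17 17 17

Derivation:
Op 1: fork(P0) -> P1. 2 ppages; refcounts: pp0:2 pp1:2
Op 2: write(P0, v0, 134). refcount(pp0)=2>1 -> COPY to pp2. 3 ppages; refcounts: pp0:1 pp1:2 pp2:1
Op 3: write(P1, v0, 175). refcount(pp0)=1 -> write in place. 3 ppages; refcounts: pp0:1 pp1:2 pp2:1
Op 4: read(P0, v1) -> 17. No state change.
Op 5: read(P1, v1) -> 17. No state change.
Op 6: fork(P0) -> P2. 3 ppages; refcounts: pp0:1 pp1:3 pp2:2
Op 7: read(P1, v0) -> 175. No state change.
Op 8: write(P0, v0, 123). refcount(pp2)=2>1 -> COPY to pp3. 4 ppages; refcounts: pp0:1 pp1:3 pp2:1 pp3:1
P0: v1 -> pp1 = 17
P1: v1 -> pp1 = 17
P2: v1 -> pp1 = 17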